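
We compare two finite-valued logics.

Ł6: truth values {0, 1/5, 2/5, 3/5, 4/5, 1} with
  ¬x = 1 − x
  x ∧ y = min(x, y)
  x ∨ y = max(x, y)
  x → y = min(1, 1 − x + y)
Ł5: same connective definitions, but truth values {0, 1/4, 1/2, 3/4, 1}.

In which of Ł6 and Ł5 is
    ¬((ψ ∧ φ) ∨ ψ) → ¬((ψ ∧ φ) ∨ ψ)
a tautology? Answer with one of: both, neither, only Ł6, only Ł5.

In Ł6: every assignment gives 1 — tautology.
In Ł5: every assignment gives 1 — tautology.

both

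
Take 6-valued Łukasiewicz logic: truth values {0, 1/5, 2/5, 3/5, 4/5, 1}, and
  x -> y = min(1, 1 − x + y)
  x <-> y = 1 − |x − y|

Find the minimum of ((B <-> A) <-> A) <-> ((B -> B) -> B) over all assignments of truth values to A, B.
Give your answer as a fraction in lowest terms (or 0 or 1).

Take A = 2/5, B = 0:
B <-> A = 0 <-> 2/5 = 3/5
(B <-> A) <-> A = 3/5 <-> 2/5 = 4/5
B -> B = 0 -> 0 = 1
(B -> B) -> B = 1 -> 0 = 0
((B <-> A) <-> A) <-> ((B -> B) -> B) = 4/5 <-> 0 = 1/5
No assignment yields a value below 1/5, so this is the minimum.

1/5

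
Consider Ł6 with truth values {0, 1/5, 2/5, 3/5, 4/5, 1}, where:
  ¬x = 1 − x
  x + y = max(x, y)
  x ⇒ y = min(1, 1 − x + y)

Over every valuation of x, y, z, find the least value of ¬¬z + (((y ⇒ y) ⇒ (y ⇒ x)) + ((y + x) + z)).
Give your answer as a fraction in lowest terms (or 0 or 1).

3/5

Take x = 0, y = 2/5, z = 0:
¬z = ¬0 = 1
¬¬z = ¬1 = 0
y ⇒ y = 2/5 ⇒ 2/5 = 1
y ⇒ x = 2/5 ⇒ 0 = 3/5
(y ⇒ y) ⇒ (y ⇒ x) = 1 ⇒ 3/5 = 3/5
y + x = 2/5 + 0 = 2/5
(y + x) + z = 2/5 + 0 = 2/5
((y ⇒ y) ⇒ (y ⇒ x)) + ((y + x) + z) = 3/5 + 2/5 = 3/5
¬¬z + (((y ⇒ y) ⇒ (y ⇒ x)) + ((y + x) + z)) = 0 + 3/5 = 3/5
No assignment yields a value below 3/5, so this is the minimum.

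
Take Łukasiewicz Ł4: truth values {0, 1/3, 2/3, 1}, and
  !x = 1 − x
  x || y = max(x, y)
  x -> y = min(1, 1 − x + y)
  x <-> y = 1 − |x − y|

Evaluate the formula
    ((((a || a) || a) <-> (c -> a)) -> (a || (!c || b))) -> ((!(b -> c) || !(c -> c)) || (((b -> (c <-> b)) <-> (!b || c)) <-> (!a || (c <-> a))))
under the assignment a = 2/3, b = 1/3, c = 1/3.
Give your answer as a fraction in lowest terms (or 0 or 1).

a || a = 2/3 || 2/3 = 2/3
(a || a) || a = 2/3 || 2/3 = 2/3
c -> a = 1/3 -> 2/3 = 1
((a || a) || a) <-> (c -> a) = 2/3 <-> 1 = 2/3
!c = !1/3 = 2/3
!c || b = 2/3 || 1/3 = 2/3
a || (!c || b) = 2/3 || 2/3 = 2/3
(((a || a) || a) <-> (c -> a)) -> (a || (!c || b)) = 2/3 -> 2/3 = 1
b -> c = 1/3 -> 1/3 = 1
!(b -> c) = !1 = 0
c -> c = 1/3 -> 1/3 = 1
!(c -> c) = !1 = 0
!(b -> c) || !(c -> c) = 0 || 0 = 0
c <-> b = 1/3 <-> 1/3 = 1
b -> (c <-> b) = 1/3 -> 1 = 1
!b = !1/3 = 2/3
!b || c = 2/3 || 1/3 = 2/3
(b -> (c <-> b)) <-> (!b || c) = 1 <-> 2/3 = 2/3
!a = !2/3 = 1/3
c <-> a = 1/3 <-> 2/3 = 2/3
!a || (c <-> a) = 1/3 || 2/3 = 2/3
((b -> (c <-> b)) <-> (!b || c)) <-> (!a || (c <-> a)) = 2/3 <-> 2/3 = 1
(!(b -> c) || !(c -> c)) || (((b -> (c <-> b)) <-> (!b || c)) <-> (!a || (c <-> a))) = 0 || 1 = 1
((((a || a) || a) <-> (c -> a)) -> (a || (!c || b))) -> ((!(b -> c) || !(c -> c)) || (((b -> (c <-> b)) <-> (!b || c)) <-> (!a || (c <-> a)))) = 1 -> 1 = 1

1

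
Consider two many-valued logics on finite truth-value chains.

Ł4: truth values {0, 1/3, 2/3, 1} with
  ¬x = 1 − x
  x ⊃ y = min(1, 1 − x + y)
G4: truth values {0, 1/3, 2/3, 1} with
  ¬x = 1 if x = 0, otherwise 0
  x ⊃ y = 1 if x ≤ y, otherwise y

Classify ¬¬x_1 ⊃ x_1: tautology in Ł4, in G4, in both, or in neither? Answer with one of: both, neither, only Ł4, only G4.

only Ł4

In Ł4: every assignment gives 1 — tautology.
In G4: at x_1 = 1/3 the value is 1/3 — not a tautology.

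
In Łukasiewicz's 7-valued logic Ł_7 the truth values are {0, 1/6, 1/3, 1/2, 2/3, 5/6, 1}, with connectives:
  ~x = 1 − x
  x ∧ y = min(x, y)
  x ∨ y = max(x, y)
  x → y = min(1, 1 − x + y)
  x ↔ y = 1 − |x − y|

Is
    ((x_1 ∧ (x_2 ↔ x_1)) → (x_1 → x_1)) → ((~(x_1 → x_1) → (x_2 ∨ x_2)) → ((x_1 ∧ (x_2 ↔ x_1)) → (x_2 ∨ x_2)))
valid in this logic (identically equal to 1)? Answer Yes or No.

Counterexample: take x_1 = 1/6, x_2 = 0.
x_2 ↔ x_1 = 0 ↔ 1/6 = 5/6
x_1 ∧ (x_2 ↔ x_1) = 1/6 ∧ 5/6 = 1/6
x_1 → x_1 = 1/6 → 1/6 = 1
(x_1 ∧ (x_2 ↔ x_1)) → (x_1 → x_1) = 1/6 → 1 = 1
x_1 → x_1 = 1/6 → 1/6 = 1
~(x_1 → x_1) = ~1 = 0
x_2 ∨ x_2 = 0 ∨ 0 = 0
~(x_1 → x_1) → (x_2 ∨ x_2) = 0 → 0 = 1
x_2 ↔ x_1 = 0 ↔ 1/6 = 5/6
x_1 ∧ (x_2 ↔ x_1) = 1/6 ∧ 5/6 = 1/6
x_2 ∨ x_2 = 0 ∨ 0 = 0
(x_1 ∧ (x_2 ↔ x_1)) → (x_2 ∨ x_2) = 1/6 → 0 = 5/6
(~(x_1 → x_1) → (x_2 ∨ x_2)) → ((x_1 ∧ (x_2 ↔ x_1)) → (x_2 ∨ x_2)) = 1 → 5/6 = 5/6
((x_1 ∧ (x_2 ↔ x_1)) → (x_1 → x_1)) → ((~(x_1 → x_1) → (x_2 ∨ x_2)) → ((x_1 ∧ (x_2 ↔ x_1)) → (x_2 ∨ x_2))) = 1 → 5/6 = 5/6
This gives 5/6 ≠ 1.

No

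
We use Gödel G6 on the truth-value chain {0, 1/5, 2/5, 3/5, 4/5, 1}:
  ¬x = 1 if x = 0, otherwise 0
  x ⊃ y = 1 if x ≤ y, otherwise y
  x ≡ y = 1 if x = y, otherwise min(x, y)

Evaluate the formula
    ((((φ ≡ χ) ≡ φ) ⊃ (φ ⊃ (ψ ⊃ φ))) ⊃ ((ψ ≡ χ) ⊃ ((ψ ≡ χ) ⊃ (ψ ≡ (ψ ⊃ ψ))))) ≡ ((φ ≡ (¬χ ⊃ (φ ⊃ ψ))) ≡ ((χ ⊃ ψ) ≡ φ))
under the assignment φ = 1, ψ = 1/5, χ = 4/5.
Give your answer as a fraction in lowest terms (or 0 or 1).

φ ≡ χ = 1 ≡ 4/5 = 4/5
(φ ≡ χ) ≡ φ = 4/5 ≡ 1 = 4/5
ψ ⊃ φ = 1/5 ⊃ 1 = 1
φ ⊃ (ψ ⊃ φ) = 1 ⊃ 1 = 1
((φ ≡ χ) ≡ φ) ⊃ (φ ⊃ (ψ ⊃ φ)) = 4/5 ⊃ 1 = 1
ψ ≡ χ = 1/5 ≡ 4/5 = 1/5
ψ ≡ χ = 1/5 ≡ 4/5 = 1/5
ψ ⊃ ψ = 1/5 ⊃ 1/5 = 1
ψ ≡ (ψ ⊃ ψ) = 1/5 ≡ 1 = 1/5
(ψ ≡ χ) ⊃ (ψ ≡ (ψ ⊃ ψ)) = 1/5 ⊃ 1/5 = 1
(ψ ≡ χ) ⊃ ((ψ ≡ χ) ⊃ (ψ ≡ (ψ ⊃ ψ))) = 1/5 ⊃ 1 = 1
(((φ ≡ χ) ≡ φ) ⊃ (φ ⊃ (ψ ⊃ φ))) ⊃ ((ψ ≡ χ) ⊃ ((ψ ≡ χ) ⊃ (ψ ≡ (ψ ⊃ ψ)))) = 1 ⊃ 1 = 1
¬χ = ¬4/5 = 0
φ ⊃ ψ = 1 ⊃ 1/5 = 1/5
¬χ ⊃ (φ ⊃ ψ) = 0 ⊃ 1/5 = 1
φ ≡ (¬χ ⊃ (φ ⊃ ψ)) = 1 ≡ 1 = 1
χ ⊃ ψ = 4/5 ⊃ 1/5 = 1/5
(χ ⊃ ψ) ≡ φ = 1/5 ≡ 1 = 1/5
(φ ≡ (¬χ ⊃ (φ ⊃ ψ))) ≡ ((χ ⊃ ψ) ≡ φ) = 1 ≡ 1/5 = 1/5
((((φ ≡ χ) ≡ φ) ⊃ (φ ⊃ (ψ ⊃ φ))) ⊃ ((ψ ≡ χ) ⊃ ((ψ ≡ χ) ⊃ (ψ ≡ (ψ ⊃ ψ))))) ≡ ((φ ≡ (¬χ ⊃ (φ ⊃ ψ))) ≡ ((χ ⊃ ψ) ≡ φ)) = 1 ≡ 1/5 = 1/5

1/5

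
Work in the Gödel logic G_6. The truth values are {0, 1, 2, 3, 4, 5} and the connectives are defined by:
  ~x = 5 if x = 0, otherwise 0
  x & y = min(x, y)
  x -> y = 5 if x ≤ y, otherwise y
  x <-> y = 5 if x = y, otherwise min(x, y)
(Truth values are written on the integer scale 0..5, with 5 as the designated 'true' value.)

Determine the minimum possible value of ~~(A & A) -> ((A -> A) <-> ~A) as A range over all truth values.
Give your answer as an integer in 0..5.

Take A = 1:
A & A = 1 & 1 = 1
~(A & A) = ~1 = 0
~~(A & A) = ~0 = 5
A -> A = 1 -> 1 = 5
~A = ~1 = 0
(A -> A) <-> ~A = 5 <-> 0 = 0
~~(A & A) -> ((A -> A) <-> ~A) = 5 -> 0 = 0
No assignment yields a value below 0, so this is the minimum.

0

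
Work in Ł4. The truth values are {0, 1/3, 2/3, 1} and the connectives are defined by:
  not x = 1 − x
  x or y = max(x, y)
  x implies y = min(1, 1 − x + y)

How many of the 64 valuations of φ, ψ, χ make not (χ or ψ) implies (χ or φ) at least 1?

value 1: 54 assignments (counts)
value 2/3: 7 assignments
value 1/3: 2 assignments
value 0: 1 assignment
So 54 of the 64 assignments meet the threshold.

54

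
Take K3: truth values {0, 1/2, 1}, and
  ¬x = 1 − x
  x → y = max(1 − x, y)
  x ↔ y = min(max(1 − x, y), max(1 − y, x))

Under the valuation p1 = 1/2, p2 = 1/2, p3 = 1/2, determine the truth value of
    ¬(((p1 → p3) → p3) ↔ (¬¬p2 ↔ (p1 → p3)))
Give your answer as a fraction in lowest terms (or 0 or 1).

p1 → p3 = 1/2 → 1/2 = 1/2
(p1 → p3) → p3 = 1/2 → 1/2 = 1/2
¬p2 = ¬1/2 = 1/2
¬¬p2 = ¬1/2 = 1/2
p1 → p3 = 1/2 → 1/2 = 1/2
¬¬p2 ↔ (p1 → p3) = 1/2 ↔ 1/2 = 1/2
((p1 → p3) → p3) ↔ (¬¬p2 ↔ (p1 → p3)) = 1/2 ↔ 1/2 = 1/2
¬(((p1 → p3) → p3) ↔ (¬¬p2 ↔ (p1 → p3))) = ¬1/2 = 1/2

1/2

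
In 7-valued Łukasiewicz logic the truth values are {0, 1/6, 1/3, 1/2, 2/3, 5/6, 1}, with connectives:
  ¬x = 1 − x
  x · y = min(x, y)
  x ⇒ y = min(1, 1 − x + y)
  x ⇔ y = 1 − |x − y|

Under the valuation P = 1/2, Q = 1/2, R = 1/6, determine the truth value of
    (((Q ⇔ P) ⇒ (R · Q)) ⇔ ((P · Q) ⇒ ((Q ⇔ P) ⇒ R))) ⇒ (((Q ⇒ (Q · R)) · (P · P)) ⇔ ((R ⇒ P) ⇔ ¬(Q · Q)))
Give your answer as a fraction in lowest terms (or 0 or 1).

1

Q ⇔ P = 1/2 ⇔ 1/2 = 1
R · Q = 1/6 · 1/2 = 1/6
(Q ⇔ P) ⇒ (R · Q) = 1 ⇒ 1/6 = 1/6
P · Q = 1/2 · 1/2 = 1/2
Q ⇔ P = 1/2 ⇔ 1/2 = 1
(Q ⇔ P) ⇒ R = 1 ⇒ 1/6 = 1/6
(P · Q) ⇒ ((Q ⇔ P) ⇒ R) = 1/2 ⇒ 1/6 = 2/3
((Q ⇔ P) ⇒ (R · Q)) ⇔ ((P · Q) ⇒ ((Q ⇔ P) ⇒ R)) = 1/6 ⇔ 2/3 = 1/2
Q · R = 1/2 · 1/6 = 1/6
Q ⇒ (Q · R) = 1/2 ⇒ 1/6 = 2/3
P · P = 1/2 · 1/2 = 1/2
(Q ⇒ (Q · R)) · (P · P) = 2/3 · 1/2 = 1/2
R ⇒ P = 1/6 ⇒ 1/2 = 1
Q · Q = 1/2 · 1/2 = 1/2
¬(Q · Q) = ¬1/2 = 1/2
(R ⇒ P) ⇔ ¬(Q · Q) = 1 ⇔ 1/2 = 1/2
((Q ⇒ (Q · R)) · (P · P)) ⇔ ((R ⇒ P) ⇔ ¬(Q · Q)) = 1/2 ⇔ 1/2 = 1
(((Q ⇔ P) ⇒ (R · Q)) ⇔ ((P · Q) ⇒ ((Q ⇔ P) ⇒ R))) ⇒ (((Q ⇒ (Q · R)) · (P · P)) ⇔ ((R ⇒ P) ⇔ ¬(Q · Q))) = 1/2 ⇒ 1 = 1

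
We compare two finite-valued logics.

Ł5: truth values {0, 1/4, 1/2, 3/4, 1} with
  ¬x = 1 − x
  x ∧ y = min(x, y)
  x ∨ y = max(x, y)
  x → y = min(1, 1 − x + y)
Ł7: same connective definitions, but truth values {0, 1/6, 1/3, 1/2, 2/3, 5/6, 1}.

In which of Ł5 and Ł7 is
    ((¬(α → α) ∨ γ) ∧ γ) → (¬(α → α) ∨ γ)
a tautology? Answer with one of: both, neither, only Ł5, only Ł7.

both

In Ł5: every assignment gives 1 — tautology.
In Ł7: every assignment gives 1 — tautology.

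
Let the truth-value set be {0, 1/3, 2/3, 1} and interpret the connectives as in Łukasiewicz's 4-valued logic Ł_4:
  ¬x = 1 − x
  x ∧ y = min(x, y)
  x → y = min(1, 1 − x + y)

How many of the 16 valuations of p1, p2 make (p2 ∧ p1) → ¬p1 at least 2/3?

14

p1 = 0, p2 = 0 ↦ 1  ≥
p1 = 0, p2 = 1/3 ↦ 1  ≥
p1 = 0, p2 = 2/3 ↦ 1  ≥
p1 = 0, p2 = 1 ↦ 1  ≥
p1 = 1/3, p2 = 0 ↦ 1  ≥
p1 = 1/3, p2 = 1/3 ↦ 1  ≥
p1 = 1/3, p2 = 2/3 ↦ 1  ≥
p1 = 1/3, p2 = 1 ↦ 1  ≥
p1 = 2/3, p2 = 0 ↦ 1  ≥
p1 = 2/3, p2 = 1/3 ↦ 1  ≥
p1 = 2/3, p2 = 2/3 ↦ 2/3  ≥
p1 = 2/3, p2 = 1 ↦ 2/3  ≥
p1 = 1, p2 = 0 ↦ 1  ≥
p1 = 1, p2 = 1/3 ↦ 2/3  ≥
p1 = 1, p2 = 2/3 ↦ 1/3  <
p1 = 1, p2 = 1 ↦ 0  <
So 14 of the 16 assignments meet the threshold.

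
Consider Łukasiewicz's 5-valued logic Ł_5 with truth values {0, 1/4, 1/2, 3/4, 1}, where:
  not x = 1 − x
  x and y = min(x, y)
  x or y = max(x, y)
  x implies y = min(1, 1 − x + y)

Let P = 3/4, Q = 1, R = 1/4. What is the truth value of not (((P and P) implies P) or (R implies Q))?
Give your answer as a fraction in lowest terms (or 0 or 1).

P and P = 3/4 and 3/4 = 3/4
(P and P) implies P = 3/4 implies 3/4 = 1
R implies Q = 1/4 implies 1 = 1
((P and P) implies P) or (R implies Q) = 1 or 1 = 1
not (((P and P) implies P) or (R implies Q)) = not 1 = 0

0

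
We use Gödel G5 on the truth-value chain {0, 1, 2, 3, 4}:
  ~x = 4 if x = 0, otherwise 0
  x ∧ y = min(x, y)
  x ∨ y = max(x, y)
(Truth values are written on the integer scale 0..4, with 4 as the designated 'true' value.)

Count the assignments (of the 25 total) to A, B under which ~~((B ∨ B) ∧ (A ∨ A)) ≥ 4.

value 4: 16 assignments (counts)
value 0: 9 assignments
So 16 of the 25 assignments meet the threshold.

16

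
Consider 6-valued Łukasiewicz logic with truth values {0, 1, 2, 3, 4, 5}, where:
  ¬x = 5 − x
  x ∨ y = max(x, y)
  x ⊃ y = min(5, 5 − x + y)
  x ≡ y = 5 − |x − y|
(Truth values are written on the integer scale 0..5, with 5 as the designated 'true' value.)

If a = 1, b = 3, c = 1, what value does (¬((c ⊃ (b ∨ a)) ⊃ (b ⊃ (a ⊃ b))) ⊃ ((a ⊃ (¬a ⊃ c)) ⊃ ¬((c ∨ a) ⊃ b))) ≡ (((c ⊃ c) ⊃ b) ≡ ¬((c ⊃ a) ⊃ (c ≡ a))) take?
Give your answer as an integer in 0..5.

2

b ∨ a = 3 ∨ 1 = 3
c ⊃ (b ∨ a) = 1 ⊃ 3 = 5
a ⊃ b = 1 ⊃ 3 = 5
b ⊃ (a ⊃ b) = 3 ⊃ 5 = 5
(c ⊃ (b ∨ a)) ⊃ (b ⊃ (a ⊃ b)) = 5 ⊃ 5 = 5
¬((c ⊃ (b ∨ a)) ⊃ (b ⊃ (a ⊃ b))) = ¬5 = 0
¬a = ¬1 = 4
¬a ⊃ c = 4 ⊃ 1 = 2
a ⊃ (¬a ⊃ c) = 1 ⊃ 2 = 5
c ∨ a = 1 ∨ 1 = 1
(c ∨ a) ⊃ b = 1 ⊃ 3 = 5
¬((c ∨ a) ⊃ b) = ¬5 = 0
(a ⊃ (¬a ⊃ c)) ⊃ ¬((c ∨ a) ⊃ b) = 5 ⊃ 0 = 0
¬((c ⊃ (b ∨ a)) ⊃ (b ⊃ (a ⊃ b))) ⊃ ((a ⊃ (¬a ⊃ c)) ⊃ ¬((c ∨ a) ⊃ b)) = 0 ⊃ 0 = 5
c ⊃ c = 1 ⊃ 1 = 5
(c ⊃ c) ⊃ b = 5 ⊃ 3 = 3
c ⊃ a = 1 ⊃ 1 = 5
c ≡ a = 1 ≡ 1 = 5
(c ⊃ a) ⊃ (c ≡ a) = 5 ⊃ 5 = 5
¬((c ⊃ a) ⊃ (c ≡ a)) = ¬5 = 0
((c ⊃ c) ⊃ b) ≡ ¬((c ⊃ a) ⊃ (c ≡ a)) = 3 ≡ 0 = 2
(¬((c ⊃ (b ∨ a)) ⊃ (b ⊃ (a ⊃ b))) ⊃ ((a ⊃ (¬a ⊃ c)) ⊃ ¬((c ∨ a) ⊃ b))) ≡ (((c ⊃ c) ⊃ b) ≡ ¬((c ⊃ a) ⊃ (c ≡ a))) = 5 ≡ 2 = 2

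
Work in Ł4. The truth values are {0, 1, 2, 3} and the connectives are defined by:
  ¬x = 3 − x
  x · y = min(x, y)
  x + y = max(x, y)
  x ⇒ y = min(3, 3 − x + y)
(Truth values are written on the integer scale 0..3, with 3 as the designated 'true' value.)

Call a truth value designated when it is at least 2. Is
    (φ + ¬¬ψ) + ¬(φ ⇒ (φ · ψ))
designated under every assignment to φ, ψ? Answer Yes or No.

Counterexample: take φ = 0, ψ = 0.
¬ψ = ¬0 = 3
¬¬ψ = ¬3 = 0
φ + ¬¬ψ = 0 + 0 = 0
φ · ψ = 0 · 0 = 0
φ ⇒ (φ · ψ) = 0 ⇒ 0 = 3
¬(φ ⇒ (φ · ψ)) = ¬3 = 0
(φ + ¬¬ψ) + ¬(φ ⇒ (φ · ψ)) = 0 + 0 = 0
This gives 0, which is below 2.

No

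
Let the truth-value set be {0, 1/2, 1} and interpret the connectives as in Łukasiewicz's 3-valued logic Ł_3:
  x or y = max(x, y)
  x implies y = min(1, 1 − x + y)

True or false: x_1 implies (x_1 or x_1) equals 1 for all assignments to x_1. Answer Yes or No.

x_1 = 0 ↦ 1
x_1 = 1/2 ↦ 1
x_1 = 1 ↦ 1
Every assignment gives a value ≥ 1.

Yes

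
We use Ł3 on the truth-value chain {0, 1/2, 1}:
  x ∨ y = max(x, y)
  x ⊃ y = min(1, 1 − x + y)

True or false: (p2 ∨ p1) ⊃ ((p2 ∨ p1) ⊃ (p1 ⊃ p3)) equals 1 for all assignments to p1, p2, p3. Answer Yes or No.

Counterexample: take p1 = 1/2, p2 = 1, p3 = 0.
p2 ∨ p1 = 1 ∨ 1/2 = 1
p2 ∨ p1 = 1 ∨ 1/2 = 1
p1 ⊃ p3 = 1/2 ⊃ 0 = 1/2
(p2 ∨ p1) ⊃ (p1 ⊃ p3) = 1 ⊃ 1/2 = 1/2
(p2 ∨ p1) ⊃ ((p2 ∨ p1) ⊃ (p1 ⊃ p3)) = 1 ⊃ 1/2 = 1/2
This gives 1/2 ≠ 1.

No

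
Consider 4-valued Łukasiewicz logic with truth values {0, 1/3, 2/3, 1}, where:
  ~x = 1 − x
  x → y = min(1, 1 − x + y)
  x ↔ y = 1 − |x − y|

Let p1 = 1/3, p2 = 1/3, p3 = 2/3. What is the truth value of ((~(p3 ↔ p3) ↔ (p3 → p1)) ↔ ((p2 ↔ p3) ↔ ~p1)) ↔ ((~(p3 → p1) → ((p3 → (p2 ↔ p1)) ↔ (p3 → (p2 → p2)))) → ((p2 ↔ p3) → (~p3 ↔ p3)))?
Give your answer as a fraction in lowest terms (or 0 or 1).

1/3

p3 ↔ p3 = 2/3 ↔ 2/3 = 1
~(p3 ↔ p3) = ~1 = 0
p3 → p1 = 2/3 → 1/3 = 2/3
~(p3 ↔ p3) ↔ (p3 → p1) = 0 ↔ 2/3 = 1/3
p2 ↔ p3 = 1/3 ↔ 2/3 = 2/3
~p1 = ~1/3 = 2/3
(p2 ↔ p3) ↔ ~p1 = 2/3 ↔ 2/3 = 1
(~(p3 ↔ p3) ↔ (p3 → p1)) ↔ ((p2 ↔ p3) ↔ ~p1) = 1/3 ↔ 1 = 1/3
p3 → p1 = 2/3 → 1/3 = 2/3
~(p3 → p1) = ~2/3 = 1/3
p2 ↔ p1 = 1/3 ↔ 1/3 = 1
p3 → (p2 ↔ p1) = 2/3 → 1 = 1
p2 → p2 = 1/3 → 1/3 = 1
p3 → (p2 → p2) = 2/3 → 1 = 1
(p3 → (p2 ↔ p1)) ↔ (p3 → (p2 → p2)) = 1 ↔ 1 = 1
~(p3 → p1) → ((p3 → (p2 ↔ p1)) ↔ (p3 → (p2 → p2))) = 1/3 → 1 = 1
p2 ↔ p3 = 1/3 ↔ 2/3 = 2/3
~p3 = ~2/3 = 1/3
~p3 ↔ p3 = 1/3 ↔ 2/3 = 2/3
(p2 ↔ p3) → (~p3 ↔ p3) = 2/3 → 2/3 = 1
(~(p3 → p1) → ((p3 → (p2 ↔ p1)) ↔ (p3 → (p2 → p2)))) → ((p2 ↔ p3) → (~p3 ↔ p3)) = 1 → 1 = 1
((~(p3 ↔ p3) ↔ (p3 → p1)) ↔ ((p2 ↔ p3) ↔ ~p1)) ↔ ((~(p3 → p1) → ((p3 → (p2 ↔ p1)) ↔ (p3 → (p2 → p2)))) → ((p2 ↔ p3) → (~p3 ↔ p3))) = 1/3 ↔ 1 = 1/3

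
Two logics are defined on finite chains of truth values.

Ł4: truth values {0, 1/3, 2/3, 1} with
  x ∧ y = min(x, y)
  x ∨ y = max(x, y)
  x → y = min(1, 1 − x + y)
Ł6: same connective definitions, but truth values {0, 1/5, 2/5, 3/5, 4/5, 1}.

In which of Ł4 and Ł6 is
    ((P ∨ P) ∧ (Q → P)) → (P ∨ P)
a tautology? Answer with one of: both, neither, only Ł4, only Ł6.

both

In Ł4: every assignment gives 1 — tautology.
In Ł6: every assignment gives 1 — tautology.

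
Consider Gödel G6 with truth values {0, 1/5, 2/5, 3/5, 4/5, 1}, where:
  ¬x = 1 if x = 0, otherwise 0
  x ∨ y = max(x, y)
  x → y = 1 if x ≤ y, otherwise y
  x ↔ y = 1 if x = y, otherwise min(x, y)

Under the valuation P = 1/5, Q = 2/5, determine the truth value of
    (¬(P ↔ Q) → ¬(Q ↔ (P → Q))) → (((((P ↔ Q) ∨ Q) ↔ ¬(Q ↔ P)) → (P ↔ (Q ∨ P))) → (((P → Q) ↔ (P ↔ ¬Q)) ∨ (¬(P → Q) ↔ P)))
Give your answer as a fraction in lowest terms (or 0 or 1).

0

P ↔ Q = 1/5 ↔ 2/5 = 1/5
¬(P ↔ Q) = ¬1/5 = 0
P → Q = 1/5 → 2/5 = 1
Q ↔ (P → Q) = 2/5 ↔ 1 = 2/5
¬(Q ↔ (P → Q)) = ¬2/5 = 0
¬(P ↔ Q) → ¬(Q ↔ (P → Q)) = 0 → 0 = 1
P ↔ Q = 1/5 ↔ 2/5 = 1/5
(P ↔ Q) ∨ Q = 1/5 ∨ 2/5 = 2/5
Q ↔ P = 2/5 ↔ 1/5 = 1/5
¬(Q ↔ P) = ¬1/5 = 0
((P ↔ Q) ∨ Q) ↔ ¬(Q ↔ P) = 2/5 ↔ 0 = 0
Q ∨ P = 2/5 ∨ 1/5 = 2/5
P ↔ (Q ∨ P) = 1/5 ↔ 2/5 = 1/5
(((P ↔ Q) ∨ Q) ↔ ¬(Q ↔ P)) → (P ↔ (Q ∨ P)) = 0 → 1/5 = 1
P → Q = 1/5 → 2/5 = 1
¬Q = ¬2/5 = 0
P ↔ ¬Q = 1/5 ↔ 0 = 0
(P → Q) ↔ (P ↔ ¬Q) = 1 ↔ 0 = 0
P → Q = 1/5 → 2/5 = 1
¬(P → Q) = ¬1 = 0
¬(P → Q) ↔ P = 0 ↔ 1/5 = 0
((P → Q) ↔ (P ↔ ¬Q)) ∨ (¬(P → Q) ↔ P) = 0 ∨ 0 = 0
((((P ↔ Q) ∨ Q) ↔ ¬(Q ↔ P)) → (P ↔ (Q ∨ P))) → (((P → Q) ↔ (P ↔ ¬Q)) ∨ (¬(P → Q) ↔ P)) = 1 → 0 = 0
(¬(P ↔ Q) → ¬(Q ↔ (P → Q))) → (((((P ↔ Q) ∨ Q) ↔ ¬(Q ↔ P)) → (P ↔ (Q ∨ P))) → (((P → Q) ↔ (P ↔ ¬Q)) ∨ (¬(P → Q) ↔ P))) = 1 → 0 = 0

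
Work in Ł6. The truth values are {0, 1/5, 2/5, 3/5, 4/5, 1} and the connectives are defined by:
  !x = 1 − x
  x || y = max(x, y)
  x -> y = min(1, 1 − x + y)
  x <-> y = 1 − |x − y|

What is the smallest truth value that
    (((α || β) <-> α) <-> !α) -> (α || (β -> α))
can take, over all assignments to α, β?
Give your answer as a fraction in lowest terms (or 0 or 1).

Take α = 2/5, β = 4/5:
α || β = 2/5 || 4/5 = 4/5
(α || β) <-> α = 4/5 <-> 2/5 = 3/5
!α = !2/5 = 3/5
((α || β) <-> α) <-> !α = 3/5 <-> 3/5 = 1
β -> α = 4/5 -> 2/5 = 3/5
α || (β -> α) = 2/5 || 3/5 = 3/5
(((α || β) <-> α) <-> !α) -> (α || (β -> α)) = 1 -> 3/5 = 3/5
No assignment yields a value below 3/5, so this is the minimum.

3/5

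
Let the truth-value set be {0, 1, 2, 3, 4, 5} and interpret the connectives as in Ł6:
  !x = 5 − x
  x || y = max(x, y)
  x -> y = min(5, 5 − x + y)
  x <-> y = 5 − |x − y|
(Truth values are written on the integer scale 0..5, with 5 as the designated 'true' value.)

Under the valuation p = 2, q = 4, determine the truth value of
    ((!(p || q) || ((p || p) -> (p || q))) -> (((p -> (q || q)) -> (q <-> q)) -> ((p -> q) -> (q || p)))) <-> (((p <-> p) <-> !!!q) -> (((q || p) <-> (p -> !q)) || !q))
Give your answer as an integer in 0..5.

4

p || q = 2 || 4 = 4
!(p || q) = !4 = 1
p || p = 2 || 2 = 2
p || q = 2 || 4 = 4
(p || p) -> (p || q) = 2 -> 4 = 5
!(p || q) || ((p || p) -> (p || q)) = 1 || 5 = 5
q || q = 4 || 4 = 4
p -> (q || q) = 2 -> 4 = 5
q <-> q = 4 <-> 4 = 5
(p -> (q || q)) -> (q <-> q) = 5 -> 5 = 5
p -> q = 2 -> 4 = 5
q || p = 4 || 2 = 4
(p -> q) -> (q || p) = 5 -> 4 = 4
((p -> (q || q)) -> (q <-> q)) -> ((p -> q) -> (q || p)) = 5 -> 4 = 4
(!(p || q) || ((p || p) -> (p || q))) -> (((p -> (q || q)) -> (q <-> q)) -> ((p -> q) -> (q || p))) = 5 -> 4 = 4
p <-> p = 2 <-> 2 = 5
!q = !4 = 1
!!q = !1 = 4
!!!q = !4 = 1
(p <-> p) <-> !!!q = 5 <-> 1 = 1
q || p = 4 || 2 = 4
!q = !4 = 1
p -> !q = 2 -> 1 = 4
(q || p) <-> (p -> !q) = 4 <-> 4 = 5
!q = !4 = 1
((q || p) <-> (p -> !q)) || !q = 5 || 1 = 5
((p <-> p) <-> !!!q) -> (((q || p) <-> (p -> !q)) || !q) = 1 -> 5 = 5
((!(p || q) || ((p || p) -> (p || q))) -> (((p -> (q || q)) -> (q <-> q)) -> ((p -> q) -> (q || p)))) <-> (((p <-> p) <-> !!!q) -> (((q || p) <-> (p -> !q)) || !q)) = 4 <-> 5 = 4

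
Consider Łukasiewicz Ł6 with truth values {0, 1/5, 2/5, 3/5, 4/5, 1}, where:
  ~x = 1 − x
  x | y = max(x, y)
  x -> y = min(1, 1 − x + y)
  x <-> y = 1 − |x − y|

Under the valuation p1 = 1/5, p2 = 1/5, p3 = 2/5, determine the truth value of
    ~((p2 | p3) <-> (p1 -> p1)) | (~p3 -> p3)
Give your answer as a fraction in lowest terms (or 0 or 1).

p2 | p3 = 1/5 | 2/5 = 2/5
p1 -> p1 = 1/5 -> 1/5 = 1
(p2 | p3) <-> (p1 -> p1) = 2/5 <-> 1 = 2/5
~((p2 | p3) <-> (p1 -> p1)) = ~2/5 = 3/5
~p3 = ~2/5 = 3/5
~p3 -> p3 = 3/5 -> 2/5 = 4/5
~((p2 | p3) <-> (p1 -> p1)) | (~p3 -> p3) = 3/5 | 4/5 = 4/5

4/5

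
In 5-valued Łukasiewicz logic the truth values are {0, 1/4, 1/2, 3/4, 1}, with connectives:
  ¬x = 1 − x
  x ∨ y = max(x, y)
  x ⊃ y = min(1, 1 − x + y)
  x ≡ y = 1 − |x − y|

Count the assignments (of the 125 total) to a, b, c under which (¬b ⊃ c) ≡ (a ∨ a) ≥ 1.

25

value 1: 25 assignments (counts)
value 3/4: 34 assignments
value 1/2: 28 assignments
value 1/4: 22 assignments
value 0: 16 assignments
So 25 of the 125 assignments meet the threshold.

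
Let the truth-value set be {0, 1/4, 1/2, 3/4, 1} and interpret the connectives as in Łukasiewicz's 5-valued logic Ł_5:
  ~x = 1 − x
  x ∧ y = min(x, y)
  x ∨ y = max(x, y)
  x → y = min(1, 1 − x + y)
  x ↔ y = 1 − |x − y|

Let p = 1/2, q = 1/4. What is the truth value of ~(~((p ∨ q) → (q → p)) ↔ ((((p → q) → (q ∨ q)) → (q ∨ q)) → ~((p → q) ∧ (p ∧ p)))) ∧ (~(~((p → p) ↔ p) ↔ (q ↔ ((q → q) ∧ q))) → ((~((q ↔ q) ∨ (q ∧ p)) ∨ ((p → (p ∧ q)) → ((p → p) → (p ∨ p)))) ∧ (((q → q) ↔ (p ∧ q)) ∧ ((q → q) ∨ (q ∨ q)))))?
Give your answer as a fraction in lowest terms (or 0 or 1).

3/4

p ∨ q = 1/2 ∨ 1/4 = 1/2
q → p = 1/4 → 1/2 = 1
(p ∨ q) → (q → p) = 1/2 → 1 = 1
~((p ∨ q) → (q → p)) = ~1 = 0
p → q = 1/2 → 1/4 = 3/4
q ∨ q = 1/4 ∨ 1/4 = 1/4
(p → q) → (q ∨ q) = 3/4 → 1/4 = 1/2
q ∨ q = 1/4 ∨ 1/4 = 1/4
((p → q) → (q ∨ q)) → (q ∨ q) = 1/2 → 1/4 = 3/4
p → q = 1/2 → 1/4 = 3/4
p ∧ p = 1/2 ∧ 1/2 = 1/2
(p → q) ∧ (p ∧ p) = 3/4 ∧ 1/2 = 1/2
~((p → q) ∧ (p ∧ p)) = ~1/2 = 1/2
(((p → q) → (q ∨ q)) → (q ∨ q)) → ~((p → q) ∧ (p ∧ p)) = 3/4 → 1/2 = 3/4
~((p ∨ q) → (q → p)) ↔ ((((p → q) → (q ∨ q)) → (q ∨ q)) → ~((p → q) ∧ (p ∧ p))) = 0 ↔ 3/4 = 1/4
~(~((p ∨ q) → (q → p)) ↔ ((((p → q) → (q ∨ q)) → (q ∨ q)) → ~((p → q) ∧ (p ∧ p)))) = ~1/4 = 3/4
p → p = 1/2 → 1/2 = 1
(p → p) ↔ p = 1 ↔ 1/2 = 1/2
~((p → p) ↔ p) = ~1/2 = 1/2
q → q = 1/4 → 1/4 = 1
(q → q) ∧ q = 1 ∧ 1/4 = 1/4
q ↔ ((q → q) ∧ q) = 1/4 ↔ 1/4 = 1
~((p → p) ↔ p) ↔ (q ↔ ((q → q) ∧ q)) = 1/2 ↔ 1 = 1/2
~(~((p → p) ↔ p) ↔ (q ↔ ((q → q) ∧ q))) = ~1/2 = 1/2
q ↔ q = 1/4 ↔ 1/4 = 1
q ∧ p = 1/4 ∧ 1/2 = 1/4
(q ↔ q) ∨ (q ∧ p) = 1 ∨ 1/4 = 1
~((q ↔ q) ∨ (q ∧ p)) = ~1 = 0
p ∧ q = 1/2 ∧ 1/4 = 1/4
p → (p ∧ q) = 1/2 → 1/4 = 3/4
p → p = 1/2 → 1/2 = 1
p ∨ p = 1/2 ∨ 1/2 = 1/2
(p → p) → (p ∨ p) = 1 → 1/2 = 1/2
(p → (p ∧ q)) → ((p → p) → (p ∨ p)) = 3/4 → 1/2 = 3/4
~((q ↔ q) ∨ (q ∧ p)) ∨ ((p → (p ∧ q)) → ((p → p) → (p ∨ p))) = 0 ∨ 3/4 = 3/4
q → q = 1/4 → 1/4 = 1
p ∧ q = 1/2 ∧ 1/4 = 1/4
(q → q) ↔ (p ∧ q) = 1 ↔ 1/4 = 1/4
q → q = 1/4 → 1/4 = 1
q ∨ q = 1/4 ∨ 1/4 = 1/4
(q → q) ∨ (q ∨ q) = 1 ∨ 1/4 = 1
((q → q) ↔ (p ∧ q)) ∧ ((q → q) ∨ (q ∨ q)) = 1/4 ∧ 1 = 1/4
(~((q ↔ q) ∨ (q ∧ p)) ∨ ((p → (p ∧ q)) → ((p → p) → (p ∨ p)))) ∧ (((q → q) ↔ (p ∧ q)) ∧ ((q → q) ∨ (q ∨ q))) = 3/4 ∧ 1/4 = 1/4
~(~((p → p) ↔ p) ↔ (q ↔ ((q → q) ∧ q))) → ((~((q ↔ q) ∨ (q ∧ p)) ∨ ((p → (p ∧ q)) → ((p → p) → (p ∨ p)))) ∧ (((q → q) ↔ (p ∧ q)) ∧ ((q → q) ∨ (q ∨ q)))) = 1/2 → 1/4 = 3/4
~(~((p ∨ q) → (q → p)) ↔ ((((p → q) → (q ∨ q)) → (q ∨ q)) → ~((p → q) ∧ (p ∧ p)))) ∧ (~(~((p → p) ↔ p) ↔ (q ↔ ((q → q) ∧ q))) → ((~((q ↔ q) ∨ (q ∧ p)) ∨ ((p → (p ∧ q)) → ((p → p) → (p ∨ p)))) ∧ (((q → q) ↔ (p ∧ q)) ∧ ((q → q) ∨ (q ∨ q))))) = 3/4 ∧ 3/4 = 3/4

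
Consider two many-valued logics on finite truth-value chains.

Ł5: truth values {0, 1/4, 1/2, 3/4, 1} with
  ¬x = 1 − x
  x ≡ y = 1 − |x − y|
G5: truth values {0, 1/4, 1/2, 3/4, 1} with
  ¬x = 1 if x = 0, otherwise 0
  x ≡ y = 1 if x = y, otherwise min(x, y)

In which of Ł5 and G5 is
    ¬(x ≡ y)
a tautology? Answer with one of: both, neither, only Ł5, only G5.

In Ł5: at x = 0, y = 0 the value is 0 — not a tautology.
In G5: at x = 0, y = 0 the value is 0 — not a tautology.

neither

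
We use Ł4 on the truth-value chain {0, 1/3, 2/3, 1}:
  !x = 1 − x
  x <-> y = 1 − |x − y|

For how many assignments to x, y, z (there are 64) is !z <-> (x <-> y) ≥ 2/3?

value 1: 16 assignments (counts)
value 2/3: 26 assignments (counts)
value 1/3: 16 assignments
value 0: 6 assignments
So 42 of the 64 assignments meet the threshold.

42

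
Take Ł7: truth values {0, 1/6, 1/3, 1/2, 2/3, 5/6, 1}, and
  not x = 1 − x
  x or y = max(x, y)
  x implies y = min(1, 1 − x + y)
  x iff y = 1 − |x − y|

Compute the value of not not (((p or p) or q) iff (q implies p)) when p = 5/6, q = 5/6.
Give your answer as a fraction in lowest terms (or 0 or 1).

5/6

p or p = 5/6 or 5/6 = 5/6
(p or p) or q = 5/6 or 5/6 = 5/6
q implies p = 5/6 implies 5/6 = 1
((p or p) or q) iff (q implies p) = 5/6 iff 1 = 5/6
not (((p or p) or q) iff (q implies p)) = not 5/6 = 1/6
not not (((p or p) or q) iff (q implies p)) = not 1/6 = 5/6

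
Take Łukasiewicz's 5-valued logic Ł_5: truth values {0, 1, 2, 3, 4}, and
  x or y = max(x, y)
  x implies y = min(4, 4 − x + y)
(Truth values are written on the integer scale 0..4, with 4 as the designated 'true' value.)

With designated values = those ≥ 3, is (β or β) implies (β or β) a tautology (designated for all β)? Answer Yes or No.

Yes

β = 0 ↦ 4
β = 1 ↦ 4
β = 2 ↦ 4
β = 3 ↦ 4
β = 4 ↦ 4
Every assignment gives a value ≥ 3.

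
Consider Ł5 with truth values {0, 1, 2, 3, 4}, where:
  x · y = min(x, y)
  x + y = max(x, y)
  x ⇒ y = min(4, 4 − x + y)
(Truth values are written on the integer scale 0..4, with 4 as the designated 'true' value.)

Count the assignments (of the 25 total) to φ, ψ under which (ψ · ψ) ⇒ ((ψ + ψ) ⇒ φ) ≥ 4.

19

value 4: 19 assignments (counts)
value 3: 2 assignments
value 2: 2 assignments
value 1: 1 assignment
value 0: 1 assignment
So 19 of the 25 assignments meet the threshold.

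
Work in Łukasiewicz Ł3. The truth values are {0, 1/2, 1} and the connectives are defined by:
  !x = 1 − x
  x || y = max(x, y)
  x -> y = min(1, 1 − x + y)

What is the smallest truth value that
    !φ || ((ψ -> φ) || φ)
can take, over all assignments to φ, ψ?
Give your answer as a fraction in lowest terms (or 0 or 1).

Take φ = 1/2, ψ = 1:
!φ = !1/2 = 1/2
ψ -> φ = 1 -> 1/2 = 1/2
(ψ -> φ) || φ = 1/2 || 1/2 = 1/2
!φ || ((ψ -> φ) || φ) = 1/2 || 1/2 = 1/2
No assignment yields a value below 1/2, so this is the minimum.

1/2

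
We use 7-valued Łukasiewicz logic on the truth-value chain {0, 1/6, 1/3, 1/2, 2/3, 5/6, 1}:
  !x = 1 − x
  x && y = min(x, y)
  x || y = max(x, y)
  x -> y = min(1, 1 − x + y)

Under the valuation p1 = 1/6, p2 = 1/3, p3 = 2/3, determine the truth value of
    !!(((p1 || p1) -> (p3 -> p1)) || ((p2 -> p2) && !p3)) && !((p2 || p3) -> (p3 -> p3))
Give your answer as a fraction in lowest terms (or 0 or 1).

0

p1 || p1 = 1/6 || 1/6 = 1/6
p3 -> p1 = 2/3 -> 1/6 = 1/2
(p1 || p1) -> (p3 -> p1) = 1/6 -> 1/2 = 1
p2 -> p2 = 1/3 -> 1/3 = 1
!p3 = !2/3 = 1/3
(p2 -> p2) && !p3 = 1 && 1/3 = 1/3
((p1 || p1) -> (p3 -> p1)) || ((p2 -> p2) && !p3) = 1 || 1/3 = 1
!(((p1 || p1) -> (p3 -> p1)) || ((p2 -> p2) && !p3)) = !1 = 0
!!(((p1 || p1) -> (p3 -> p1)) || ((p2 -> p2) && !p3)) = !0 = 1
p2 || p3 = 1/3 || 2/3 = 2/3
p3 -> p3 = 2/3 -> 2/3 = 1
(p2 || p3) -> (p3 -> p3) = 2/3 -> 1 = 1
!((p2 || p3) -> (p3 -> p3)) = !1 = 0
!!(((p1 || p1) -> (p3 -> p1)) || ((p2 -> p2) && !p3)) && !((p2 || p3) -> (p3 -> p3)) = 1 && 0 = 0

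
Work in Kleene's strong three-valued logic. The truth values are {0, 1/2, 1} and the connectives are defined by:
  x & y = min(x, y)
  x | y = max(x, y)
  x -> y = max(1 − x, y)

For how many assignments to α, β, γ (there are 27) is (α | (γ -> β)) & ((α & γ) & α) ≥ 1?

3

value 1: 3 assignments (counts)
value 1/2: 9 assignments
value 0: 15 assignments
So 3 of the 27 assignments meet the threshold.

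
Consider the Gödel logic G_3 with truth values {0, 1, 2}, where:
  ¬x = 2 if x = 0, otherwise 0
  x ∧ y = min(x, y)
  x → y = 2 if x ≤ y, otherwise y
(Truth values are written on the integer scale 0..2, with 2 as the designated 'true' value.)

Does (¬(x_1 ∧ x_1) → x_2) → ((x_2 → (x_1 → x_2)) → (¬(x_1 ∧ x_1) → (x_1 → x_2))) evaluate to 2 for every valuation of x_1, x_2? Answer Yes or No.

x_1 = 0, x_2 = 0 ↦ 2
x_1 = 0, x_2 = 1 ↦ 2
x_1 = 0, x_2 = 2 ↦ 2
x_1 = 1, x_2 = 0 ↦ 2
x_1 = 1, x_2 = 1 ↦ 2
x_1 = 1, x_2 = 2 ↦ 2
x_1 = 2, x_2 = 0 ↦ 2
x_1 = 2, x_2 = 1 ↦ 2
x_1 = 2, x_2 = 2 ↦ 2
Every assignment gives a value ≥ 2.

Yes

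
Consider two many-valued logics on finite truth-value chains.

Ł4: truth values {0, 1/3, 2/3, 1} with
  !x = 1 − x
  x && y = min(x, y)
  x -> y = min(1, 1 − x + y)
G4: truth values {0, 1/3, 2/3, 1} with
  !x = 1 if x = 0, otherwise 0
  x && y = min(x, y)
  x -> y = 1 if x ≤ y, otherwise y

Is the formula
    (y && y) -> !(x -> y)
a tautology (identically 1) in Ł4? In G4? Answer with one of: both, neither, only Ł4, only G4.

neither

In Ł4: at x = 0, y = 1/3 the value is 2/3 — not a tautology.
In G4: at x = 0, y = 1/3 the value is 0 — not a tautology.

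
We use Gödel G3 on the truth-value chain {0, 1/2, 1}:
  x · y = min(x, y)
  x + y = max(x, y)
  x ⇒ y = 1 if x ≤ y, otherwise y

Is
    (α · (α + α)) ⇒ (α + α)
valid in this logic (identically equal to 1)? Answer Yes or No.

α = 0 ↦ 1
α = 1/2 ↦ 1
α = 1 ↦ 1
Every assignment gives a value ≥ 1.

Yes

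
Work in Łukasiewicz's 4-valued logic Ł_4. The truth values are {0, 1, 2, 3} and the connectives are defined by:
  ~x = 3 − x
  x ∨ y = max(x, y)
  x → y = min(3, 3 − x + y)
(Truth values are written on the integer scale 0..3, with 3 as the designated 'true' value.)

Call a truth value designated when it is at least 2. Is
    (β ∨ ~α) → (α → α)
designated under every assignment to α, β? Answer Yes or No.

Yes

α = 0, β = 0 ↦ 3
α = 0, β = 1 ↦ 3
α = 0, β = 2 ↦ 3
α = 0, β = 3 ↦ 3
α = 1, β = 0 ↦ 3
α = 1, β = 1 ↦ 3
α = 1, β = 2 ↦ 3
α = 1, β = 3 ↦ 3
α = 2, β = 0 ↦ 3
α = 2, β = 1 ↦ 3
α = 2, β = 2 ↦ 3
α = 2, β = 3 ↦ 3
α = 3, β = 0 ↦ 3
α = 3, β = 1 ↦ 3
α = 3, β = 2 ↦ 3
α = 3, β = 3 ↦ 3
Every assignment gives a value ≥ 2.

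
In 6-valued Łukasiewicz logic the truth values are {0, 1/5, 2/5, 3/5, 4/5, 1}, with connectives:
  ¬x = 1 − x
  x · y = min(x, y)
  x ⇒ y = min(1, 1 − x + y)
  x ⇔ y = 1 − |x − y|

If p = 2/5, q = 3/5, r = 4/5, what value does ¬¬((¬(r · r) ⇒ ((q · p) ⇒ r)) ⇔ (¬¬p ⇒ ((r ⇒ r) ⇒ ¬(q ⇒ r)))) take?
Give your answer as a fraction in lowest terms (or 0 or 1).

r · r = 4/5 · 4/5 = 4/5
¬(r · r) = ¬4/5 = 1/5
q · p = 3/5 · 2/5 = 2/5
(q · p) ⇒ r = 2/5 ⇒ 4/5 = 1
¬(r · r) ⇒ ((q · p) ⇒ r) = 1/5 ⇒ 1 = 1
¬p = ¬2/5 = 3/5
¬¬p = ¬3/5 = 2/5
r ⇒ r = 4/5 ⇒ 4/5 = 1
q ⇒ r = 3/5 ⇒ 4/5 = 1
¬(q ⇒ r) = ¬1 = 0
(r ⇒ r) ⇒ ¬(q ⇒ r) = 1 ⇒ 0 = 0
¬¬p ⇒ ((r ⇒ r) ⇒ ¬(q ⇒ r)) = 2/5 ⇒ 0 = 3/5
(¬(r · r) ⇒ ((q · p) ⇒ r)) ⇔ (¬¬p ⇒ ((r ⇒ r) ⇒ ¬(q ⇒ r))) = 1 ⇔ 3/5 = 3/5
¬((¬(r · r) ⇒ ((q · p) ⇒ r)) ⇔ (¬¬p ⇒ ((r ⇒ r) ⇒ ¬(q ⇒ r)))) = ¬3/5 = 2/5
¬¬((¬(r · r) ⇒ ((q · p) ⇒ r)) ⇔ (¬¬p ⇒ ((r ⇒ r) ⇒ ¬(q ⇒ r)))) = ¬2/5 = 3/5

3/5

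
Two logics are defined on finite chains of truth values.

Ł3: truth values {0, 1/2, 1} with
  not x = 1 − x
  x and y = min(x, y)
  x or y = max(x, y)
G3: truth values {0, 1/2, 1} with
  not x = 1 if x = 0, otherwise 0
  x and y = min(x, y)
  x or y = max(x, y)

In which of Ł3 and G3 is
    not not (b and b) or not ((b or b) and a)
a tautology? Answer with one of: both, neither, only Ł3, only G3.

only G3

In Ł3: at a = 1/2, b = 1/2 the value is 1/2 — not a tautology.
In G3: every assignment gives 1 — tautology.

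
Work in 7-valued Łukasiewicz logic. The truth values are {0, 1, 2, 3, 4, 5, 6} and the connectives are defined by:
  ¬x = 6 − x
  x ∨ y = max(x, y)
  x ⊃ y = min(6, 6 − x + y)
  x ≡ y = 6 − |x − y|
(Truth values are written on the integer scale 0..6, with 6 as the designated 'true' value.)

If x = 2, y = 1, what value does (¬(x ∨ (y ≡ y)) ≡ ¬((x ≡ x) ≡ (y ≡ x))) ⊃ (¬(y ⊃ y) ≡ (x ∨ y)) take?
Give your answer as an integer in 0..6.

y ≡ y = 1 ≡ 1 = 6
x ∨ (y ≡ y) = 2 ∨ 6 = 6
¬(x ∨ (y ≡ y)) = ¬6 = 0
x ≡ x = 2 ≡ 2 = 6
y ≡ x = 1 ≡ 2 = 5
(x ≡ x) ≡ (y ≡ x) = 6 ≡ 5 = 5
¬((x ≡ x) ≡ (y ≡ x)) = ¬5 = 1
¬(x ∨ (y ≡ y)) ≡ ¬((x ≡ x) ≡ (y ≡ x)) = 0 ≡ 1 = 5
y ⊃ y = 1 ⊃ 1 = 6
¬(y ⊃ y) = ¬6 = 0
x ∨ y = 2 ∨ 1 = 2
¬(y ⊃ y) ≡ (x ∨ y) = 0 ≡ 2 = 4
(¬(x ∨ (y ≡ y)) ≡ ¬((x ≡ x) ≡ (y ≡ x))) ⊃ (¬(y ⊃ y) ≡ (x ∨ y)) = 5 ⊃ 4 = 5

5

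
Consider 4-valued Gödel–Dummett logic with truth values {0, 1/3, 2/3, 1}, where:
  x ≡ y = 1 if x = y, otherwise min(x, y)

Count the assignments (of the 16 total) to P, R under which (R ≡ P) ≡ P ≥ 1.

P = 0, R = 0 ↦ 0  <
P = 0, R = 1/3 ↦ 1  ≥
P = 0, R = 2/3 ↦ 1  ≥
P = 0, R = 1 ↦ 1  ≥
P = 1/3, R = 0 ↦ 0  <
P = 1/3, R = 1/3 ↦ 1/3  <
P = 1/3, R = 2/3 ↦ 1  ≥
P = 1/3, R = 1 ↦ 1  ≥
P = 2/3, R = 0 ↦ 0  <
P = 2/3, R = 1/3 ↦ 1/3  <
P = 2/3, R = 2/3 ↦ 2/3  <
P = 2/3, R = 1 ↦ 1  ≥
P = 1, R = 0 ↦ 0  <
P = 1, R = 1/3 ↦ 1/3  <
P = 1, R = 2/3 ↦ 2/3  <
P = 1, R = 1 ↦ 1  ≥
So 7 of the 16 assignments meet the threshold.

7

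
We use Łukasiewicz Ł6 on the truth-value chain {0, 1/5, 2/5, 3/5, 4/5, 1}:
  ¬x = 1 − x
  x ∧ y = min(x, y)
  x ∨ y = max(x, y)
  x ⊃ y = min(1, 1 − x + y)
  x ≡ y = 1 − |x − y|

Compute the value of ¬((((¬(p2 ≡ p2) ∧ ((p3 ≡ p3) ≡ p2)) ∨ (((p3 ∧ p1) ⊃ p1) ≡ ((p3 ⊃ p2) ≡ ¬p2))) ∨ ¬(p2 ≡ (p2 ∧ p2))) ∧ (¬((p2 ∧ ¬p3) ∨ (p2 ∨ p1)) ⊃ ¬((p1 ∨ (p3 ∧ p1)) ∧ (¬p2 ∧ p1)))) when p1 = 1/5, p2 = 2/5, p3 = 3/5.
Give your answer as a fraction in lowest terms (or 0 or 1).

1/5

p2 ≡ p2 = 2/5 ≡ 2/5 = 1
¬(p2 ≡ p2) = ¬1 = 0
p3 ≡ p3 = 3/5 ≡ 3/5 = 1
(p3 ≡ p3) ≡ p2 = 1 ≡ 2/5 = 2/5
¬(p2 ≡ p2) ∧ ((p3 ≡ p3) ≡ p2) = 0 ∧ 2/5 = 0
p3 ∧ p1 = 3/5 ∧ 1/5 = 1/5
(p3 ∧ p1) ⊃ p1 = 1/5 ⊃ 1/5 = 1
p3 ⊃ p2 = 3/5 ⊃ 2/5 = 4/5
¬p2 = ¬2/5 = 3/5
(p3 ⊃ p2) ≡ ¬p2 = 4/5 ≡ 3/5 = 4/5
((p3 ∧ p1) ⊃ p1) ≡ ((p3 ⊃ p2) ≡ ¬p2) = 1 ≡ 4/5 = 4/5
(¬(p2 ≡ p2) ∧ ((p3 ≡ p3) ≡ p2)) ∨ (((p3 ∧ p1) ⊃ p1) ≡ ((p3 ⊃ p2) ≡ ¬p2)) = 0 ∨ 4/5 = 4/5
p2 ∧ p2 = 2/5 ∧ 2/5 = 2/5
p2 ≡ (p2 ∧ p2) = 2/5 ≡ 2/5 = 1
¬(p2 ≡ (p2 ∧ p2)) = ¬1 = 0
((¬(p2 ≡ p2) ∧ ((p3 ≡ p3) ≡ p2)) ∨ (((p3 ∧ p1) ⊃ p1) ≡ ((p3 ⊃ p2) ≡ ¬p2))) ∨ ¬(p2 ≡ (p2 ∧ p2)) = 4/5 ∨ 0 = 4/5
¬p3 = ¬3/5 = 2/5
p2 ∧ ¬p3 = 2/5 ∧ 2/5 = 2/5
p2 ∨ p1 = 2/5 ∨ 1/5 = 2/5
(p2 ∧ ¬p3) ∨ (p2 ∨ p1) = 2/5 ∨ 2/5 = 2/5
¬((p2 ∧ ¬p3) ∨ (p2 ∨ p1)) = ¬2/5 = 3/5
p3 ∧ p1 = 3/5 ∧ 1/5 = 1/5
p1 ∨ (p3 ∧ p1) = 1/5 ∨ 1/5 = 1/5
¬p2 = ¬2/5 = 3/5
¬p2 ∧ p1 = 3/5 ∧ 1/5 = 1/5
(p1 ∨ (p3 ∧ p1)) ∧ (¬p2 ∧ p1) = 1/5 ∧ 1/5 = 1/5
¬((p1 ∨ (p3 ∧ p1)) ∧ (¬p2 ∧ p1)) = ¬1/5 = 4/5
¬((p2 ∧ ¬p3) ∨ (p2 ∨ p1)) ⊃ ¬((p1 ∨ (p3 ∧ p1)) ∧ (¬p2 ∧ p1)) = 3/5 ⊃ 4/5 = 1
(((¬(p2 ≡ p2) ∧ ((p3 ≡ p3) ≡ p2)) ∨ (((p3 ∧ p1) ⊃ p1) ≡ ((p3 ⊃ p2) ≡ ¬p2))) ∨ ¬(p2 ≡ (p2 ∧ p2))) ∧ (¬((p2 ∧ ¬p3) ∨ (p2 ∨ p1)) ⊃ ¬((p1 ∨ (p3 ∧ p1)) ∧ (¬p2 ∧ p1))) = 4/5 ∧ 1 = 4/5
¬((((¬(p2 ≡ p2) ∧ ((p3 ≡ p3) ≡ p2)) ∨ (((p3 ∧ p1) ⊃ p1) ≡ ((p3 ⊃ p2) ≡ ¬p2))) ∨ ¬(p2 ≡ (p2 ∧ p2))) ∧ (¬((p2 ∧ ¬p3) ∨ (p2 ∨ p1)) ⊃ ¬((p1 ∨ (p3 ∧ p1)) ∧ (¬p2 ∧ p1)))) = ¬4/5 = 1/5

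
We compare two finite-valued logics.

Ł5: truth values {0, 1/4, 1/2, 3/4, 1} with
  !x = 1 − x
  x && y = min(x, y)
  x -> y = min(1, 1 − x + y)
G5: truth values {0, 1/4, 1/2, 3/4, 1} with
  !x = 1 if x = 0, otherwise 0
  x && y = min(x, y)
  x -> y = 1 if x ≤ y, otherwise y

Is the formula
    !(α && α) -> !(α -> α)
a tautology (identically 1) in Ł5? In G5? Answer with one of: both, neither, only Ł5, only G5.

In Ł5: at α = 0 the value is 0 — not a tautology.
In G5: at α = 0 the value is 0 — not a tautology.

neither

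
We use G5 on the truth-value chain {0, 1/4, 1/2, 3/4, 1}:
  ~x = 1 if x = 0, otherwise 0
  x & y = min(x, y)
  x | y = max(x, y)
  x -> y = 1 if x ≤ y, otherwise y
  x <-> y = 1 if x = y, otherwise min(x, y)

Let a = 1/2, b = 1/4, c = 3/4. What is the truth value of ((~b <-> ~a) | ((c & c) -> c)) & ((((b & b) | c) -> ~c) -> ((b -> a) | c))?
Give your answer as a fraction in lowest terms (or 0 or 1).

1

~b = ~1/4 = 0
~a = ~1/2 = 0
~b <-> ~a = 0 <-> 0 = 1
c & c = 3/4 & 3/4 = 3/4
(c & c) -> c = 3/4 -> 3/4 = 1
(~b <-> ~a) | ((c & c) -> c) = 1 | 1 = 1
b & b = 1/4 & 1/4 = 1/4
(b & b) | c = 1/4 | 3/4 = 3/4
~c = ~3/4 = 0
((b & b) | c) -> ~c = 3/4 -> 0 = 0
b -> a = 1/4 -> 1/2 = 1
(b -> a) | c = 1 | 3/4 = 1
(((b & b) | c) -> ~c) -> ((b -> a) | c) = 0 -> 1 = 1
((~b <-> ~a) | ((c & c) -> c)) & ((((b & b) | c) -> ~c) -> ((b -> a) | c)) = 1 & 1 = 1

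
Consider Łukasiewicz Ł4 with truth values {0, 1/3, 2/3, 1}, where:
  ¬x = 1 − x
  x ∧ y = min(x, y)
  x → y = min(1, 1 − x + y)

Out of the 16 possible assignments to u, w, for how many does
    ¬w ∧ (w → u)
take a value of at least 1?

4

u = 0, w = 0 ↦ 1  ≥
u = 0, w = 1/3 ↦ 2/3  <
u = 0, w = 2/3 ↦ 1/3  <
u = 0, w = 1 ↦ 0  <
u = 1/3, w = 0 ↦ 1  ≥
u = 1/3, w = 1/3 ↦ 2/3  <
u = 1/3, w = 2/3 ↦ 1/3  <
u = 1/3, w = 1 ↦ 0  <
u = 2/3, w = 0 ↦ 1  ≥
u = 2/3, w = 1/3 ↦ 2/3  <
u = 2/3, w = 2/3 ↦ 1/3  <
u = 2/3, w = 1 ↦ 0  <
u = 1, w = 0 ↦ 1  ≥
u = 1, w = 1/3 ↦ 2/3  <
u = 1, w = 2/3 ↦ 1/3  <
u = 1, w = 1 ↦ 0  <
So 4 of the 16 assignments meet the threshold.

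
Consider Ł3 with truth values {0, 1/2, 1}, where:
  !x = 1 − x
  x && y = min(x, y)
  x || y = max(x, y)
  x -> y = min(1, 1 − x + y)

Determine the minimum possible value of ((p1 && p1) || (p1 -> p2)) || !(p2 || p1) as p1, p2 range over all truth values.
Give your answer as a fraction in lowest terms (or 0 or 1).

Take p1 = 1/2, p2 = 0:
p1 && p1 = 1/2 && 1/2 = 1/2
p1 -> p2 = 1/2 -> 0 = 1/2
(p1 && p1) || (p1 -> p2) = 1/2 || 1/2 = 1/2
p2 || p1 = 0 || 1/2 = 1/2
!(p2 || p1) = !1/2 = 1/2
((p1 && p1) || (p1 -> p2)) || !(p2 || p1) = 1/2 || 1/2 = 1/2
No assignment yields a value below 1/2, so this is the minimum.

1/2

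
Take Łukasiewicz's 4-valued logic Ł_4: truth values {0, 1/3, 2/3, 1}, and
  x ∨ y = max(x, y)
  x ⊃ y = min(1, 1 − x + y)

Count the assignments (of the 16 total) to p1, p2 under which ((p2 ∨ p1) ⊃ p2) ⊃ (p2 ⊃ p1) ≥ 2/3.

p1 = 0, p2 = 0 ↦ 1  ≥
p1 = 0, p2 = 1/3 ↦ 2/3  ≥
p1 = 0, p2 = 2/3 ↦ 1/3  <
p1 = 0, p2 = 1 ↦ 0  <
p1 = 1/3, p2 = 0 ↦ 1  ≥
p1 = 1/3, p2 = 1/3 ↦ 1  ≥
p1 = 1/3, p2 = 2/3 ↦ 2/3  ≥
p1 = 1/3, p2 = 1 ↦ 1/3  <
p1 = 2/3, p2 = 0 ↦ 1  ≥
p1 = 2/3, p2 = 1/3 ↦ 1  ≥
p1 = 2/3, p2 = 2/3 ↦ 1  ≥
p1 = 2/3, p2 = 1 ↦ 2/3  ≥
p1 = 1, p2 = 0 ↦ 1  ≥
p1 = 1, p2 = 1/3 ↦ 1  ≥
p1 = 1, p2 = 2/3 ↦ 1  ≥
p1 = 1, p2 = 1 ↦ 1  ≥
So 13 of the 16 assignments meet the threshold.

13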